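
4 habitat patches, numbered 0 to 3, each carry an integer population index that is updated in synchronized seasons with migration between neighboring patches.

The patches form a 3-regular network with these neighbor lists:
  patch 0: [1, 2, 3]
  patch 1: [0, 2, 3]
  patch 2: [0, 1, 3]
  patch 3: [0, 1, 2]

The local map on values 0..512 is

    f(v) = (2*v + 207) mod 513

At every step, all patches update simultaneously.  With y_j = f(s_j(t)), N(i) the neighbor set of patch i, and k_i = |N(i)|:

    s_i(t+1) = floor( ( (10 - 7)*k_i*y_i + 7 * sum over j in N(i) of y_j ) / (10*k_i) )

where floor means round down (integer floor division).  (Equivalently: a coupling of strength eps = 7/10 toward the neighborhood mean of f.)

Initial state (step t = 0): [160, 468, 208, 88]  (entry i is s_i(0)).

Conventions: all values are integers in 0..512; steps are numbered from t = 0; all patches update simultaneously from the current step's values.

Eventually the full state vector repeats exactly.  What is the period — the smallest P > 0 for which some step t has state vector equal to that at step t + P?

Simulating step by step:
t=0: [160, 468, 208, 88]
t=1: [146, 153, 152, 171]
t=2: [277, 244, 278, 246]
t=3: [218, 214, 218, 214]
t=4: [126, 125, 126, 125]
t=5: [458, 457, 458, 457]
t=6: [96, 95, 96, 95]
t=7: [398, 397, 398, 397]
t=8: [489, 488, 489, 488]
t=9: [158, 157, 158, 157]
t=10: [9, 8, 9, 8]
t=11: [224, 223, 224, 223]
t=12: [141, 140, 141, 140]
t=13: [488, 487, 488, 487]
t=14: [156, 155, 156, 155]
t=15: [5, 4, 5, 4]
t=16: [216, 215, 216, 215]
t=17: [125, 124, 125, 124]
t=18: [456, 455, 456, 455]
t=19: [92, 91, 92, 91]
t=20: [390, 389, 390, 389]
t=21: [473, 472, 473, 472]
t=22: [126, 125, 126, 125]

Answer: 18
Key observation: The state at step 4, [126, 125, 126, 125], reappears at step 22 — and no state repeats earlier — so the cycle the system enters has period 18.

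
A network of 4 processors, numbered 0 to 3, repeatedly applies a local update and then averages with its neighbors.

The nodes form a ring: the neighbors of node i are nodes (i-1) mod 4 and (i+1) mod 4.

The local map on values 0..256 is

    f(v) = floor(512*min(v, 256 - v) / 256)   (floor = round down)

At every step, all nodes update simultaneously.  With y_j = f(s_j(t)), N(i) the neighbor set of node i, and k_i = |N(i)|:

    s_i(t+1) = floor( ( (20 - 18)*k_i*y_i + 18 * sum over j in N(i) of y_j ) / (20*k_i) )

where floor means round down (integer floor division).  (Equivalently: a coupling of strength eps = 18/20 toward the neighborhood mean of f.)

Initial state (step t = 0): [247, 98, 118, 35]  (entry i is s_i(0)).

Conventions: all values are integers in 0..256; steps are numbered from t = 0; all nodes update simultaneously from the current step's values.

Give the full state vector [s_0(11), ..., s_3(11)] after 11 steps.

Simulating step by step:
t=0: [247, 98, 118, 35]
t=1: [121, 133, 143, 121]
t=2: [243, 235, 242, 234]
t=3: [41, 28, 41, 28]
t=4: [58, 79, 58, 79]
t=5: [153, 120, 153, 120]
t=6: [236, 209, 236, 209]
t=7: [88, 45, 88, 45]
t=8: [98, 167, 98, 167]
t=9: [179, 194, 179, 194]
t=10: [127, 151, 127, 151]
t=11: [214, 249, 214, 249]

Answer: [214, 249, 214, 249]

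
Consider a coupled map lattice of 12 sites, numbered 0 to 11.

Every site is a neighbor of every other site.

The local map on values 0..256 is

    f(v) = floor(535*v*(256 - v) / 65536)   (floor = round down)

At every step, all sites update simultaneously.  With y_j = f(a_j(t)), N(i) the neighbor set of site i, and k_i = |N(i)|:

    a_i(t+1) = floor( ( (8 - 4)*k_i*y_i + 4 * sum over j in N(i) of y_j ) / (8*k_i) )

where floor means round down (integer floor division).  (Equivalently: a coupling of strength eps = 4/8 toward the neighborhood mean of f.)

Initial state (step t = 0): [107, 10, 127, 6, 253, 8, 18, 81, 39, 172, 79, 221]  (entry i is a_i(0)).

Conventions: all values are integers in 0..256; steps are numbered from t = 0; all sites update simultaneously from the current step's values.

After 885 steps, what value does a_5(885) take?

Answer: a_5(885) = 133
Key observation: The state at step 4, [133, 133, 133, 133, 133, 133, 133, 133, 133, 133, 133, 133], reappears at step 5: the system is in a cycle of period 1 from step 4 on.  Therefore the state at step 885 equals the state at step 4 + ((885 - 4) mod 1) = 4, which is [133, 133, 133, 133, 133, 133, 133, 133, 133, 133, 133, 133].

Derivation:
t=0: [107, 10, 127, 6, 253, 8, 18, 81, 39, 172, 79, 221]
t=1: [96, 46, 98, 43, 40, 44, 53, 89, 69, 90, 89, 66]
t=2: [111, 90, 112, 88, 86, 89, 94, 109, 102, 109, 109, 101]
t=3: [128, 123, 128, 123, 122, 123, 125, 127, 126, 127, 127, 126]
t=4: [133, 133, 133, 133, 133, 133, 133, 133, 133, 133, 133, 133]
t=5: [133, 133, 133, 133, 133, 133, 133, 133, 133, 133, 133, 133]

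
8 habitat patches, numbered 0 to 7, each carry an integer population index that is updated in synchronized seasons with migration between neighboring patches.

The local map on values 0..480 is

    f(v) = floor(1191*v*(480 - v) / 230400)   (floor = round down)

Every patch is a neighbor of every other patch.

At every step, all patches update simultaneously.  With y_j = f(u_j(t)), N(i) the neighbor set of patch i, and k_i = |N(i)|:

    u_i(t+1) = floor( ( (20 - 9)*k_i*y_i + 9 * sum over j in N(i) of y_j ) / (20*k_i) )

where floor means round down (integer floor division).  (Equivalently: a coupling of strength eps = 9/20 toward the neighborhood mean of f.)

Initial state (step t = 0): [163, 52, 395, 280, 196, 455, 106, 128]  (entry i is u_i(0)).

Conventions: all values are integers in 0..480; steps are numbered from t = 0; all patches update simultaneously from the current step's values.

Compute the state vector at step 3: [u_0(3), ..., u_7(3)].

Simulating step by step:
t=0: [163, 52, 395, 280, 196, 455, 106, 128]
t=1: [234, 160, 188, 244, 243, 132, 203, 217]
t=2: [289, 273, 282, 289, 289, 260, 286, 288]
t=3: [286, 289, 287, 286, 286, 291, 286, 286]

Answer: [286, 289, 287, 286, 286, 291, 286, 286]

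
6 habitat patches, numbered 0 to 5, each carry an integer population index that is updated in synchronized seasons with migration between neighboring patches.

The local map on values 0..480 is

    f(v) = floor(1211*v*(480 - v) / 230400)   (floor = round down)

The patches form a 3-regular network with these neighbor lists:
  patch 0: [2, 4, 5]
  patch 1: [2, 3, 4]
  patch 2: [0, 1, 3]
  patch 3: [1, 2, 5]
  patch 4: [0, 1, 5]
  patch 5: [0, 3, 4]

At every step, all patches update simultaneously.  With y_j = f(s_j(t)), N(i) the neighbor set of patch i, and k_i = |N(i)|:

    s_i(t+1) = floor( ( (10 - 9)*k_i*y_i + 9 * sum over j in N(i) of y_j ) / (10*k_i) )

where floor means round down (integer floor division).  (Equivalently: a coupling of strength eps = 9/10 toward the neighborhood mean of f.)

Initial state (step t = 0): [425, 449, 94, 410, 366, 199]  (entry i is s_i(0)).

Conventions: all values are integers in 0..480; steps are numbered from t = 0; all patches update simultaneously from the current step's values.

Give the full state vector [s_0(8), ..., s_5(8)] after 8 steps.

Answer: [289, 289, 289, 289, 289, 289]

Derivation:
t=0: [425, 449, 94, 410, 366, 199]
t=1: [222, 175, 122, 181, 168, 176]
t=2: [265, 264, 282, 265, 286, 286]
t=3: [292, 294, 298, 294, 295, 295]
t=4: [285, 286, 287, 286, 286, 286]
t=5: [291, 291, 291, 291, 291, 291]
t=6: [289, 289, 289, 289, 289, 289]
t=7: [290, 290, 290, 290, 290, 290]
t=8: [289, 289, 289, 289, 289, 289]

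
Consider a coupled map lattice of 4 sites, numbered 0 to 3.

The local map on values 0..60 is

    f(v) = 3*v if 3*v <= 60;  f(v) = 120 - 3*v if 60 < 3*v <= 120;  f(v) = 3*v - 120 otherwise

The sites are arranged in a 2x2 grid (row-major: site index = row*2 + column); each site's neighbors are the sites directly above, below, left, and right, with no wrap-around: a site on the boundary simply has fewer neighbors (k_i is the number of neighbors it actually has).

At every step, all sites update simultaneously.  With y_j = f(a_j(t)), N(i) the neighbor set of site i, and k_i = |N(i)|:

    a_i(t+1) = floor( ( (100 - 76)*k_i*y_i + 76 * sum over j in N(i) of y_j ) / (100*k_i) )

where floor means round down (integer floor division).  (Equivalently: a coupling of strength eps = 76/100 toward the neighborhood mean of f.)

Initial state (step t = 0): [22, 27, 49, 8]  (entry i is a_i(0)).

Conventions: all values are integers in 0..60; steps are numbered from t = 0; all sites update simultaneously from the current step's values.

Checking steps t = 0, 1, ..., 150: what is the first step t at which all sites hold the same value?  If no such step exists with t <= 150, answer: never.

Simulating step by step:
t=0: [22, 27, 49, 8]  (not all equal)
t=1: [38, 39, 36, 30]  (not all equal)
t=2: [7, 14, 16, 12]  (not all equal)
t=3: [39, 31, 33, 42]  (not all equal)
t=4: [18, 9, 8, 19]  (not all equal)
t=5: [32, 48, 47, 33]  (not all equal)
t=6: [22, 22, 22, 22]  (all equal)

Answer: 6
Key observation: Synchronization is absorbing here: once all sites are equal they stay equal, and step 6 is the first all-equal step.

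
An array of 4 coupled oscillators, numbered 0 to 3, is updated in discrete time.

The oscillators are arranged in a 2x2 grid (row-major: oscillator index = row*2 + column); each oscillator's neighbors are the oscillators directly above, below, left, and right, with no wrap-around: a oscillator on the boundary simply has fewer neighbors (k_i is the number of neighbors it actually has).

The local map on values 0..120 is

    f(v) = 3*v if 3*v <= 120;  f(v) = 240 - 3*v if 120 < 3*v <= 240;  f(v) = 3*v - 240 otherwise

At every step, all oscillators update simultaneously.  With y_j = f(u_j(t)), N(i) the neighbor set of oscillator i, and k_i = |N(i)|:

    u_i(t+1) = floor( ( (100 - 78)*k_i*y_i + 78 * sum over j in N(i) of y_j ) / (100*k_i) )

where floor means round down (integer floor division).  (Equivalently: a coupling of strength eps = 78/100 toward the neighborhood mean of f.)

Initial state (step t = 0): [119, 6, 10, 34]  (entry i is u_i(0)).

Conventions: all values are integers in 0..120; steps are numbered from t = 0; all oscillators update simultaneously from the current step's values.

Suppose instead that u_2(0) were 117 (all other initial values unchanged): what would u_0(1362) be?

Answer: u_0(1362) = 46
Key observation: The state at step 17, [87, 98, 98, 87], reappears at step 19: the system is in a cycle of period 2 from step 17 on.  Therefore the state at step 1362 equals the state at step 17 + ((1362 - 17) mod 2) = 18, which is [46, 28, 28, 46].

Derivation:
t=0: [119, 6, 117, 34]
t=1: [76, 89, 109, 72]
t=2: [47, 19, 33, 49]
t=3: [82, 87, 96, 81]
t=4: [28, 8, 14, 27]
t=5: [44, 69, 73, 43]
t=6: [44, 92, 90, 45]
t=7: [49, 90, 89, 48]
t=8: [42, 80, 79, 43]
t=9: [26, 87, 88, 25]
t=10: [34, 64, 64, 34]
t=11: [59, 90, 90, 59]
t=12: [37, 55, 55, 37]
t=13: [82, 103, 103, 82]
t=14: [55, 19, 19, 55]
t=15: [60, 71, 71, 60]
t=16: [34, 52, 52, 34]
t=17: [87, 98, 98, 87]
t=18: [46, 28, 28, 46]
t=19: [87, 98, 98, 87]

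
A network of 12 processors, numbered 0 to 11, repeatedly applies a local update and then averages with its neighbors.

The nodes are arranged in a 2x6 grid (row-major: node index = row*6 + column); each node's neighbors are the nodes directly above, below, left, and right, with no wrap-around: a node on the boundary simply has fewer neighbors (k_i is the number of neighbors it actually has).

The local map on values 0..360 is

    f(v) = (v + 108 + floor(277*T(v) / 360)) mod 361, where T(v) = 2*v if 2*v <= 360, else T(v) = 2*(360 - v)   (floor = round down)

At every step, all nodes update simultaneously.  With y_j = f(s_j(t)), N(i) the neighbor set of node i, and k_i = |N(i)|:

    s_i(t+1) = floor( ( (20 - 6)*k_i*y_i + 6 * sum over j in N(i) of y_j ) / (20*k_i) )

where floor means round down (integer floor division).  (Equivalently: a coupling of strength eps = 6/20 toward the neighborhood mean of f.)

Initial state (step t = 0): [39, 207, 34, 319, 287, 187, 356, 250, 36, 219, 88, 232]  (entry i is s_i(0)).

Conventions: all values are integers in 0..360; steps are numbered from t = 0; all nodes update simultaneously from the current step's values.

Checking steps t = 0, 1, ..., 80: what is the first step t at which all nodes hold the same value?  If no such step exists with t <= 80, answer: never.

Simulating step by step:
t=0: [39, 207, 34, 319, 287, 187, 356, 250, 36, 219, 88, 232]  (not all equal)
t=1: [189, 189, 187, 142, 168, 188, 132, 165, 193, 193, 282, 202]  (not all equal)
t=2: [181, 195, 190, 131, 166, 194, 112, 163, 193, 182, 160, 186]  (not all equal)
t=3: [176, 192, 185, 112, 160, 192, 76, 154, 193, 184, 164, 192]  (not all equal)
t=4: [209, 191, 183, 77, 146, 190, 259, 165, 191, 179, 169, 191]  (not all equal)
t=5: [185, 194, 211, 264, 149, 185, 165, 171, 195, 208, 174, 194]  (not all equal)
t=6: [194, 194, 185, 160, 142, 188, 172, 182, 192, 185, 182, 195]  (not all equal)
t=7: [194, 197, 195, 158, 130, 184, 187, 199, 198, 195, 191, 196]  (not all equal)
t=8: [196, 194, 190, 150, 108, 181, 198, 193, 194, 190, 185, 196]  (not all equal)
t=9: [195, 196, 190, 130, 67, 174, 194, 195, 196, 191, 182, 197]  (not all equal)
t=10: [195, 195, 185, 121, 241, 202, 195, 195, 195, 186, 208, 194]  (not all equal)
t=11: [195, 195, 185, 95, 163, 189, 195, 195, 196, 183, 188, 194]  (not all equal)
t=12: [195, 195, 214, 300, 186, 192, 195, 195, 196, 215, 195, 196]  (not all equal)
t=13: [195, 194, 182, 154, 193, 197, 195, 195, 193, 182, 194, 195]  (not all equal)
t=14: [195, 196, 194, 155, 189, 194, 195, 195, 197, 194, 196, 195]  (not all equal)
t=15: [195, 195, 190, 157, 192, 196, 195, 194, 194, 190, 195, 195]  (not all equal)
t=16: [195, 195, 192, 160, 191, 195, 195, 195, 196, 192, 195, 195]  (not all equal)
t=17: [195, 195, 192, 166, 192, 195, 195, 195, 195, 192, 195, 195]  (not all equal)
t=18: [195, 195, 193, 176, 193, 195, 195, 195, 195, 193, 195, 195]  (not all equal)
t=19: [195, 195, 195, 193, 195, 195, 195, 195, 195, 195, 195, 195]  (not all equal)
t=20: [195, 195, 195, 195, 195, 195, 195, 195, 195, 195, 195, 195]  (all equal)

Answer: 20
Key observation: Synchronization is absorbing here: once all nodes are equal they stay equal, and step 20 is the first all-equal step.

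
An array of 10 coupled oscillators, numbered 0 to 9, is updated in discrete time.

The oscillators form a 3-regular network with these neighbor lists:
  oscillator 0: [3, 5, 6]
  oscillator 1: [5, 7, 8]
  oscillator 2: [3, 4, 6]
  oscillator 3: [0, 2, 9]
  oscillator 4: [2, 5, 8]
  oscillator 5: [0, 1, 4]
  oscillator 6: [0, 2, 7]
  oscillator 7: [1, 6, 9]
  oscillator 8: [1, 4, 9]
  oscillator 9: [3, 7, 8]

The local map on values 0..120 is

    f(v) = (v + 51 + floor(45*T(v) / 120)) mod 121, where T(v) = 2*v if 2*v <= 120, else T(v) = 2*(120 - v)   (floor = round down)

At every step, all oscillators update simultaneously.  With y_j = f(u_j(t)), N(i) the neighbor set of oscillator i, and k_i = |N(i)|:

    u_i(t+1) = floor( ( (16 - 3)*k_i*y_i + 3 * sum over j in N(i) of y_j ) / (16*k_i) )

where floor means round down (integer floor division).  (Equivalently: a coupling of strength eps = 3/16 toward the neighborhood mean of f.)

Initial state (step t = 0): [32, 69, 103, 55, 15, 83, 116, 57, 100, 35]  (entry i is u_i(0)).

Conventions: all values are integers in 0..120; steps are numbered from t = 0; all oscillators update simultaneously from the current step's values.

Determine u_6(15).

Answer: u_6(15) = 40

Derivation:
t=0: [32, 69, 103, 55, 15, 83, 116, 57, 100, 35]
t=1: [94, 37, 46, 37, 70, 46, 51, 35, 50, 97]
t=2: [43, 102, 18, 99, 32, 20, 25, 102, 26, 51]
t=3: [18, 50, 81, 42, 103, 79, 84, 46, 88, 27]
t=4: [71, 19, 38, 16, 44, 40, 41, 17, 44, 83]
t=5: [35, 73, 100, 76, 13, 8, 15, 72, 13, 42]
t=6: [102, 41, 48, 41, 70, 66, 74, 38, 66, 11]
t=7: [41, 12, 16, 8, 35, 34, 41, 101, 36, 66]
t=8: [11, 75, 75, 60, 109, 100, 8, 43, 106, 43]
t=9: [65, 36, 40, 35, 46, 46, 59, 10, 43, 9]
t=10: [38, 97, 9, 97, 9, 18, 33, 68, 15, 65]
t=11: [109, 48, 67, 49, 67, 80, 101, 41, 71, 39]
t=12: [44, 16, 35, 24, 36, 38, 41, 11, 40, 100]
t=13: [18, 75, 104, 85, 106, 107, 12, 64, 14, 46]
t=14: [76, 40, 47, 41, 47, 47, 68, 36, 66, 17]
t=15: [34, 10, 12, 9, 13, 12, 40, 99, 35, 74]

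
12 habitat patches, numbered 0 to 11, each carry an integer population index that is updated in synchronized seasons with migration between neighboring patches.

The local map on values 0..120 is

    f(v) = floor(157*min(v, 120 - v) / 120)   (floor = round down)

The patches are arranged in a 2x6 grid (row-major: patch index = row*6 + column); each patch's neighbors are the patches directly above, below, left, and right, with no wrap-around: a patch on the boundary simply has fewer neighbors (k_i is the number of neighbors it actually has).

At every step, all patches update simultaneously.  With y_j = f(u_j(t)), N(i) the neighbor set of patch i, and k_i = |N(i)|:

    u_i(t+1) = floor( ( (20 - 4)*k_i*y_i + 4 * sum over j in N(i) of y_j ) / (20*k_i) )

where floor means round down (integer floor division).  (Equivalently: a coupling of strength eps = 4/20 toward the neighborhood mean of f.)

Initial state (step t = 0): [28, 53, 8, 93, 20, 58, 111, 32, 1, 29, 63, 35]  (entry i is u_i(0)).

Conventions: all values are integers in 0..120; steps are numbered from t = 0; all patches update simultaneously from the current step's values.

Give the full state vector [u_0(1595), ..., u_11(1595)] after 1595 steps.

Simulating step by step:
t=0: [28, 53, 8, 93, 20, 58, 111, 32, 1, 29, 63, 35]
t=1: [36, 61, 15, 32, 33, 67, 16, 38, 6, 36, 66, 50]
t=2: [47, 69, 23, 40, 46, 66, 25, 46, 13, 45, 66, 65]
t=3: [58, 62, 33, 51, 60, 69, 37, 55, 23, 55, 68, 70]
t=4: [72, 72, 45, 65, 75, 67, 53, 67, 36, 67, 68, 65]
t=5: [62, 62, 58, 69, 60, 68, 68, 67, 50, 67, 67, 70]
t=6: [74, 74, 73, 67, 75, 68, 68, 69, 66, 68, 69, 65]
t=7: [60, 60, 62, 67, 59, 67, 67, 66, 69, 68, 65, 70]
t=8: [77, 77, 74, 69, 75, 69, 70, 70, 67, 68, 70, 66]
t=9: [56, 56, 60, 65, 59, 65, 64, 64, 68, 67, 65, 69]
t=10: [73, 73, 76, 71, 75, 71, 73, 72, 69, 69, 70, 67]
t=11: [61, 60, 58, 63, 59, 63, 61, 62, 65, 65, 64, 68]
t=12: [77, 77, 74, 74, 76, 73, 76, 75, 71, 71, 72, 69]
t=13: [56, 56, 60, 60, 57, 61, 57, 58, 63, 63, 62, 65]
t=14: [73, 73, 77, 77, 74, 76, 74, 74, 74, 74, 74, 72]
t=15: [60, 60, 56, 56, 59, 57, 60, 60, 59, 59, 60, 61]
t=16: [78, 77, 73, 73, 76, 74, 78, 77, 76, 76, 77, 76]
t=17: [54, 56, 60, 60, 57, 59, 54, 55, 57, 57, 56, 57]
t=18: [70, 73, 77, 77, 74, 76, 70, 71, 74, 74, 73, 74]
t=19: [64, 61, 56, 56, 59, 57, 64, 63, 60, 59, 60, 59]
t=20: [73, 76, 73, 73, 76, 74, 73, 74, 77, 76, 77, 76]
t=21: [60, 57, 60, 60, 57, 59, 60, 59, 56, 57, 56, 57]
t=22: [77, 74, 77, 77, 74, 76, 77, 76, 73, 74, 73, 74]
t=23: [56, 59, 56, 56, 59, 57, 56, 57, 60, 59, 60, 59]
t=24: [73, 76, 73, 73, 76, 74, 73, 74, 77, 76, 77, 76]

Answer: [56, 59, 56, 56, 59, 57, 56, 57, 60, 59, 60, 59]
Key observation: The state at step 20, [73, 76, 73, 73, 76, 74, 73, 74, 77, 76, 77, 76], reappears at step 24: the system is in a cycle of period 4 from step 20 on.  Therefore the state at step 1595 equals the state at step 20 + ((1595 - 20) mod 4) = 23, which is [56, 59, 56, 56, 59, 57, 56, 57, 60, 59, 60, 59].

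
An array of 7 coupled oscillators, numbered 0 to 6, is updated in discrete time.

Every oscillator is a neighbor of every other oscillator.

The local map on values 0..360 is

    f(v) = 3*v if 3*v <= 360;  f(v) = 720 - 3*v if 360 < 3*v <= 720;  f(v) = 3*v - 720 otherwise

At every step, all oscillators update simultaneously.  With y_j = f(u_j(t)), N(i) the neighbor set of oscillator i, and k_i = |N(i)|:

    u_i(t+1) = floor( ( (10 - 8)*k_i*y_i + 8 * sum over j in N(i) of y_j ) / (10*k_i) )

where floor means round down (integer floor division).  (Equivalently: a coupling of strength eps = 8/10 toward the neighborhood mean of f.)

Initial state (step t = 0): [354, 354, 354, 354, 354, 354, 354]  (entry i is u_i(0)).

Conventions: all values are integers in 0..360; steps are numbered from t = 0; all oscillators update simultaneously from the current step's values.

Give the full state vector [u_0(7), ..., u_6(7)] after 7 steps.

Answer: [198, 198, 198, 198, 198, 198, 198]

Derivation:
t=0: [354, 354, 354, 354, 354, 354, 354]
t=1: [342, 342, 342, 342, 342, 342, 342]
t=2: [306, 306, 306, 306, 306, 306, 306]
t=3: [198, 198, 198, 198, 198, 198, 198]
t=4: [126, 126, 126, 126, 126, 126, 126]
t=5: [342, 342, 342, 342, 342, 342, 342]
t=6: [306, 306, 306, 306, 306, 306, 306]
t=7: [198, 198, 198, 198, 198, 198, 198]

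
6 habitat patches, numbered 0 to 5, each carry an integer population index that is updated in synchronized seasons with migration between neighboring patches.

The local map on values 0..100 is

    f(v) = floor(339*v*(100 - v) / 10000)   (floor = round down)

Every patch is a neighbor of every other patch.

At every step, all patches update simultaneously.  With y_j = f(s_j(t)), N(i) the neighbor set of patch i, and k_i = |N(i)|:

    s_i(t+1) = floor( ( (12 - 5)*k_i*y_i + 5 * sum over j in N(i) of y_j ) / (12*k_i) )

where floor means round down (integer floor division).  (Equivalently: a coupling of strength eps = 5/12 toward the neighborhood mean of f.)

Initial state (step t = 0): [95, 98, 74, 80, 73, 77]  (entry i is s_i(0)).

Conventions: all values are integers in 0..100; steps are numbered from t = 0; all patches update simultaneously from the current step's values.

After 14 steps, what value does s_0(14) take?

Answer: s_0(14) = 84

Derivation:
t=0: [95, 98, 74, 80, 73, 77]
t=1: [30, 25, 54, 49, 55, 52]
t=2: [74, 70, 81, 81, 80, 81]
t=3: [61, 64, 54, 54, 55, 54]
t=4: [81, 80, 83, 83, 82, 83]
t=5: [50, 51, 48, 48, 49, 48]
t=6: [84, 84, 84, 84, 84, 84]
t=7: [45, 45, 45, 45, 45, 45]
t=8: [83, 83, 83, 83, 83, 83]
t=9: [47, 47, 47, 47, 47, 47]
t=10: [84, 84, 84, 84, 84, 84]
t=11: [45, 45, 45, 45, 45, 45]
t=12: [83, 83, 83, 83, 83, 83]
t=13: [47, 47, 47, 47, 47, 47]
t=14: [84, 84, 84, 84, 84, 84]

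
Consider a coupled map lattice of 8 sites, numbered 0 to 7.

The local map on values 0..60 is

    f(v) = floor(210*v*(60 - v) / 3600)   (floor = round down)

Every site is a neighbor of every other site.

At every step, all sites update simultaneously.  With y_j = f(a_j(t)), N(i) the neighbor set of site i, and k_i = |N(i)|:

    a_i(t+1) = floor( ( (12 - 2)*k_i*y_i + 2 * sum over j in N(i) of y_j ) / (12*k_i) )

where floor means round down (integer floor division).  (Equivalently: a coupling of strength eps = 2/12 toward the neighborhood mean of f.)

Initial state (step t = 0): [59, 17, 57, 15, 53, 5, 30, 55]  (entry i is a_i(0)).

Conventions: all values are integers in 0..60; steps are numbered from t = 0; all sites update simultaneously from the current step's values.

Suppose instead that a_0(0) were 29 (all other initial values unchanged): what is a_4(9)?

Simulating step by step:
t=0: [29, 17, 57, 15, 53, 5, 30, 55]
t=1: [47, 39, 13, 37, 22, 18, 47, 18]
t=2: [36, 46, 36, 47, 46, 43, 36, 43]
t=3: [48, 38, 48, 36, 38, 42, 48, 42]
t=4: [34, 46, 34, 48, 46, 43, 34, 43]
t=5: [49, 38, 49, 34, 38, 42, 49, 42]
t=6: [32, 46, 32, 49, 46, 43, 32, 43]
t=7: [50, 38, 50, 33, 38, 42, 50, 42]
t=8: [31, 46, 31, 48, 46, 43, 31, 43]
t=9: [50, 38, 50, 34, 38, 42, 50, 42]

Answer: a_4(9) = 38
Key observation: This trace re-runs the system from the modified initial state.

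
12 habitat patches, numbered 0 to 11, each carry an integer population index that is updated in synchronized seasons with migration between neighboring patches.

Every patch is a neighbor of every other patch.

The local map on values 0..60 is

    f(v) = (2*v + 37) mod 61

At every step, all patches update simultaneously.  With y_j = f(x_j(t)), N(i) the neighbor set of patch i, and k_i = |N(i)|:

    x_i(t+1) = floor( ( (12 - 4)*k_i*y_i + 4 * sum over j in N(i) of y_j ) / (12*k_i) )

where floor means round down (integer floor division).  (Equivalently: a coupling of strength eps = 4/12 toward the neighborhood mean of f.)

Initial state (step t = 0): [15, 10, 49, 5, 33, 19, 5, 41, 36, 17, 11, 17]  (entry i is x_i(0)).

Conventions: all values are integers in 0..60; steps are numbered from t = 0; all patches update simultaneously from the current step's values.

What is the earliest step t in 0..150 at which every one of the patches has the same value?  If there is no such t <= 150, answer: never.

Answer: never
Key observation: The state at step 26 reappears at step 33 — the system is in a cycle of period 7 from step 26 on.  No step 0..33 is synchronized, and the cycle repeats forever, so no step up to 150 (or ever) has all patches equal.

Derivation:
t=0: [15, 10, 49, 5, 33, 19, 5, 41, 36, 17, 11, 17]  (not all equal)
t=1: [16, 48, 20, 42, 39, 21, 42, 49, 43, 18, 50, 18]  (not all equal)
t=2: [13, 15, 18, 46, 42, 19, 46, 16, 9, 16, 18, 16]  (not all equal)
t=3: [7, 9, 13, 10, 44, 14, 10, 11, 41, 11, 13, 11]  (not all equal)
t=4: [46, 49, 15, 50, 16, 16, 50, 51, 51, 51, 15, 51]  (not all equal)
t=5: [8, 12, 8, 13, 9, 9, 13, 15, 15, 15, 8, 15]  (not all equal)
t=6: [42, 9, 42, 10, 44, 44, 10, 12, 12, 12, 42, 12]  (not all equal)
t=7: [48, 45, 48, 47, 12, 12, 47, 10, 10, 10, 48, 10]  (not all equal)
t=8: [15, 11, 15, 14, 8, 8, 14, 44, 44, 44, 15, 44]  (not all equal)
t=9: [9, 43, 9, 8, 39, 39, 8, 8, 8, 8, 9, 8]  (not all equal)
t=10: [52, 18, 52, 51, 52, 52, 51, 51, 51, 51, 52, 51]  (not all equal)
t=11: [18, 13, 18, 17, 18, 18, 17, 17, 17, 17, 18, 17]  (not all equal)
t=12: [11, 4, 11, 10, 11, 11, 10, 10, 10, 10, 11, 10]  (not all equal)
t=13: [58, 49, 58, 56, 58, 58, 56, 56, 56, 56, 58, 56]  (not all equal)
t=14: [29, 18, 29, 27, 29, 29, 27, 27, 27, 27, 29, 27]  (not all equal)
t=15: [32, 18, 32, 30, 32, 32, 30, 30, 30, 30, 32, 30]  (not all equal)
t=16: [38, 20, 38, 35, 38, 38, 35, 35, 35, 35, 38, 35]  (not all equal)
t=17: [49, 26, 49, 46, 49, 49, 46, 46, 46, 46, 49, 46]  (not all equal)
t=18: [12, 21, 12, 8, 12, 12, 8, 8, 8, 8, 12, 8]  (not all equal)
t=19: [10, 21, 10, 43, 10, 10, 43, 43, 43, 43, 10, 43]  (not all equal)
t=20: [45, 20, 45, 10, 45, 45, 10, 10, 10, 10, 45, 10]  (not all equal)
t=21: [14, 21, 14, 47, 14, 14, 47, 47, 47, 47, 14, 47]  (not all equal)
t=22: [5, 14, 5, 8, 5, 5, 8, 8, 8, 8, 5, 8]  (not all equal)
t=23: [46, 19, 46, 50, 46, 46, 50, 50, 50, 50, 46, 50]  (not all equal)
t=24: [8, 13, 8, 13, 8, 8, 13, 13, 13, 13, 8, 13]  (not all equal)
t=25: [42, 9, 42, 9, 42, 42, 9, 9, 9, 9, 42, 9]  (not all equal)
t=26: [58, 55, 58, 55, 58, 58, 55, 55, 55, 55, 58, 55]  (not all equal)
t=27: [29, 25, 29, 25, 29, 29, 25, 25, 25, 25, 29, 25]  (not all equal)
t=28: [32, 27, 32, 27, 32, 32, 27, 27, 27, 27, 32, 27]  (not all equal)
t=29: [37, 31, 37, 31, 37, 37, 31, 31, 31, 31, 37, 31]  (not all equal)
t=30: [47, 39, 47, 39, 47, 47, 39, 39, 39, 39, 47, 39]  (not all equal)
t=31: [18, 47, 18, 47, 18, 18, 47, 47, 47, 47, 18, 47]  (not all equal)
t=32: [11, 9, 11, 9, 11, 11, 9, 9, 9, 9, 11, 9]  (not all equal)
t=33: [58, 55, 58, 55, 58, 58, 55, 55, 55, 55, 58, 55]  (not all equal)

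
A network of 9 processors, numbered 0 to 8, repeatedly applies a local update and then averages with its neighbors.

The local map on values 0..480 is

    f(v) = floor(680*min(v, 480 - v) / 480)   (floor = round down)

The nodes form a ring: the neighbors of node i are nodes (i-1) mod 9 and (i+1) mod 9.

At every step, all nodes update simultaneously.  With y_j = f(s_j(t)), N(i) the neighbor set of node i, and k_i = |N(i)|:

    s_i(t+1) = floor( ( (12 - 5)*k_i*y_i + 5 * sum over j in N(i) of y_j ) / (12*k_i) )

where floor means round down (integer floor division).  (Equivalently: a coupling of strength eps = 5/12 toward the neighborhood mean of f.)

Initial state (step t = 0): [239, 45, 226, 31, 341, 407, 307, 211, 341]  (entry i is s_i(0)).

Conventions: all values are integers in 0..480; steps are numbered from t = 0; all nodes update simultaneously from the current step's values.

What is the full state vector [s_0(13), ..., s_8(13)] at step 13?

Simulating step by step:
t=0: [239, 45, 226, 31, 341, 407, 307, 211, 341]
t=1: [251, 173, 208, 132, 144, 151, 226, 265, 246]
t=2: [309, 271, 261, 212, 202, 233, 294, 312, 323]
t=3: [249, 287, 305, 299, 298, 306, 271, 239, 229]
t=4: [315, 278, 254, 254, 254, 258, 294, 326, 327]
t=5: [240, 282, 312, 320, 318, 304, 264, 226, 219]
t=6: [321, 283, 244, 229, 232, 256, 297, 315, 318]
t=7: [237, 279, 320, 326, 324, 307, 265, 237, 229]
t=8: [322, 282, 236, 220, 225, 252, 298, 326, 328]
t=9: [233, 279, 317, 317, 317, 308, 262, 225, 217]
t=10: [315, 282, 241, 230, 232, 253, 296, 313, 314]
t=11: [243, 282, 323, 328, 325, 309, 267, 240, 234]
t=12: [322, 279, 232, 217, 222, 249, 296, 330, 333]
t=13: [232, 280, 314, 312, 315, 310, 263, 221, 211]

Answer: [232, 280, 314, 312, 315, 310, 263, 221, 211]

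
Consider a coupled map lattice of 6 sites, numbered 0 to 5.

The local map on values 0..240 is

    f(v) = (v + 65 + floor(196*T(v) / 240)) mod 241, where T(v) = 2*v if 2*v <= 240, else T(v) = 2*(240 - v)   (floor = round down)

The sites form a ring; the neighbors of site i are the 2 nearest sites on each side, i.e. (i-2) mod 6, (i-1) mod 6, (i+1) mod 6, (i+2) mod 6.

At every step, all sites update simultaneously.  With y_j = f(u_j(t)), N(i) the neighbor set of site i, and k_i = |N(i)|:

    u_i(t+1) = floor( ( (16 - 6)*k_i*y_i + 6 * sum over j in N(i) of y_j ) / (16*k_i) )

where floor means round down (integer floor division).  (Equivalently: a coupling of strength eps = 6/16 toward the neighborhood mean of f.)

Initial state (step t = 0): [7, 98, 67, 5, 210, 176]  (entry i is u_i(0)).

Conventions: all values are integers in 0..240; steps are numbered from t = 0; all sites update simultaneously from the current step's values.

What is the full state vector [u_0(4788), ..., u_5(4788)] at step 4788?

Answer: [131, 131, 132, 131, 131, 131]
Key observation: The state at step 9, [132, 132, 132, 132, 132, 133], reappears at step 11: the system is in a cycle of period 2 from step 9 on.  Therefore the state at step 4788 equals the state at step 9 + ((4788 - 9) mod 2) = 10, which is [131, 131, 132, 131, 131, 131].

Derivation:
t=0: [7, 98, 67, 5, 210, 176]
t=1: [77, 76, 30, 73, 76, 95]
t=2: [41, 39, 98, 34, 39, 54]
t=3: [165, 162, 113, 154, 162, 191]
t=4: [110, 112, 118, 115, 112, 102]
t=5: [113, 117, 128, 122, 117, 102]
t=6: [121, 127, 132, 132, 127, 106]
t=7: [134, 131, 133, 129, 131, 115]
t=8: [130, 132, 131, 132, 132, 128]
t=9: [132, 132, 132, 132, 132, 133]
t=10: [131, 131, 132, 131, 131, 131]
t=11: [132, 132, 132, 132, 132, 133]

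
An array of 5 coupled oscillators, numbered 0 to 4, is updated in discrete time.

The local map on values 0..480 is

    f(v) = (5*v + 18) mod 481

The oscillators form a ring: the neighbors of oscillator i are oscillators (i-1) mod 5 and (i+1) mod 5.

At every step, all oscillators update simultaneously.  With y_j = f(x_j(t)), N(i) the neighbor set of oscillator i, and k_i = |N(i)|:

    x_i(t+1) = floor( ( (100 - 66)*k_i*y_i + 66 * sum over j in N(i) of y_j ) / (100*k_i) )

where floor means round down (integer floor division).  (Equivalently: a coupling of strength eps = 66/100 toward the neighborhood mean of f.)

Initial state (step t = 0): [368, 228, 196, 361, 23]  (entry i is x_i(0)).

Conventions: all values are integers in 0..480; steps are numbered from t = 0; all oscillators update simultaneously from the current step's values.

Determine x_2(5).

Answer: x_2(5) = 253

Derivation:
t=0: [368, 228, 196, 361, 23]
t=1: [249, 215, 202, 184, 307]
t=2: [181, 165, 216, 213, 287]
t=3: [273, 313, 205, 89, 189]
t=4: [189, 213, 226, 184, 292]
t=5: [51, 102, 253, 228, 163]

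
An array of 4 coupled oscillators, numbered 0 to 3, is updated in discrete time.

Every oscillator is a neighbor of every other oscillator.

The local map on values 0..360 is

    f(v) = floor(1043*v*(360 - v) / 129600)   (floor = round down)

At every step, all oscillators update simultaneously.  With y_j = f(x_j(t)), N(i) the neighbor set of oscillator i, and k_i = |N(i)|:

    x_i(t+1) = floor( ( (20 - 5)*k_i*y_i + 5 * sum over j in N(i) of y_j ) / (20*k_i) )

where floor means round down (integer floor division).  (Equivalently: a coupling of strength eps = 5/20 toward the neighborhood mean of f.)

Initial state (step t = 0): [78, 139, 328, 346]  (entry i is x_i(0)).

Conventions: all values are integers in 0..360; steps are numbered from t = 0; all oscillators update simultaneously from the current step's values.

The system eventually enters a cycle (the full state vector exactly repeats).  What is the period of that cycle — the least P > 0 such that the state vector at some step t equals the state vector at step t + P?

Answer: 2
Key observation: The state at step 11, [238, 238, 238, 238], reappears at step 13 — and no state repeats earlier — so the cycle the system enters has period 2.

Derivation:
t=0: [78, 139, 328, 346]
t=1: [163, 210, 101, 70]
t=2: [245, 242, 213, 182]
t=3: [231, 233, 247, 253]
t=4: [235, 235, 225, 221]
t=5: [237, 237, 242, 244]
t=6: [233, 233, 229, 228]
t=7: [238, 238, 240, 241]
t=8: [232, 232, 231, 230]
t=9: [238, 238, 238, 239]
t=10: [232, 232, 232, 232]
t=11: [238, 238, 238, 238]
t=12: [233, 233, 233, 233]
t=13: [238, 238, 238, 238]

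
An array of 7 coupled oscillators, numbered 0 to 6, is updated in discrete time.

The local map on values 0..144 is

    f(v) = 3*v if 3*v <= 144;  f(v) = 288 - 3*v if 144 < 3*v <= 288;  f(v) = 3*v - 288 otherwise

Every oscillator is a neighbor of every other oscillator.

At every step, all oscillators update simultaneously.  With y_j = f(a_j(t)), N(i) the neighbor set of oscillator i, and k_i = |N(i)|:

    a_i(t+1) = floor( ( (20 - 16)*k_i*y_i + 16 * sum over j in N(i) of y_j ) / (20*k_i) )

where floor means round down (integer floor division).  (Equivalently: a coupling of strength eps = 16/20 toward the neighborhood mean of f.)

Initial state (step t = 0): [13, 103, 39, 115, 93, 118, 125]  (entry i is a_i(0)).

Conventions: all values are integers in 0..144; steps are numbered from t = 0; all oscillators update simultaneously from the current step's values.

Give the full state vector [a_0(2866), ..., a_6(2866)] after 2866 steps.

Answer: [9, 9, 9, 9, 9, 9, 9]
Key observation: The state at step 4, [81, 81, 81, 81, 81, 81, 81], reappears at step 12: the system is in a cycle of period 8 from step 4 on.  Therefore the state at step 2866 equals the state at step 4 + ((2866 - 4) mod 8) = 10, which is [9, 9, 9, 9, 9, 9, 9].

Derivation:
t=0: [13, 103, 39, 115, 93, 118, 125]
t=1: [55, 54, 60, 56, 53, 57, 58]
t=2: [119, 120, 118, 119, 120, 119, 119]
t=3: [69, 69, 69, 69, 69, 69, 69]
t=4: [81, 81, 81, 81, 81, 81, 81]
t=5: [45, 45, 45, 45, 45, 45, 45]
t=6: [135, 135, 135, 135, 135, 135, 135]
t=7: [117, 117, 117, 117, 117, 117, 117]
t=8: [63, 63, 63, 63, 63, 63, 63]
t=9: [99, 99, 99, 99, 99, 99, 99]
t=10: [9, 9, 9, 9, 9, 9, 9]
t=11: [27, 27, 27, 27, 27, 27, 27]
t=12: [81, 81, 81, 81, 81, 81, 81]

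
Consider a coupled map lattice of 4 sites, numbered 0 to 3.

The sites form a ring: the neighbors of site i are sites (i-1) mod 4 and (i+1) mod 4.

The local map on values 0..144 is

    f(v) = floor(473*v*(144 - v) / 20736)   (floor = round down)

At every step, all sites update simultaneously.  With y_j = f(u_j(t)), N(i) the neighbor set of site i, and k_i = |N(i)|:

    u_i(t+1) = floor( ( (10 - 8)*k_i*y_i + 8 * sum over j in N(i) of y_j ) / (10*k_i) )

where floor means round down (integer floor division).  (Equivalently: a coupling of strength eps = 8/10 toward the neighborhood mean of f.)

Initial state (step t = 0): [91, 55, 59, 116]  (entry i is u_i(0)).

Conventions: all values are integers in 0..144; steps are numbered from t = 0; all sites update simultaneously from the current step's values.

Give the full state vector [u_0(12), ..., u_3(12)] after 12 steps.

Answer: [72, 72, 72, 72]

Derivation:
t=0: [91, 55, 59, 116]
t=1: [96, 111, 96, 104]
t=2: [91, 100, 91, 102]
t=3: [100, 108, 100, 107]
t=4: [91, 97, 91, 98]
t=5: [104, 108, 104, 108]
t=6: [89, 92, 89, 92]
t=7: [109, 110, 109, 110]
t=8: [85, 86, 85, 86]
t=9: [113, 113, 113, 113]
t=10: [79, 79, 79, 79]
t=11: [117, 117, 117, 117]
t=12: [72, 72, 72, 72]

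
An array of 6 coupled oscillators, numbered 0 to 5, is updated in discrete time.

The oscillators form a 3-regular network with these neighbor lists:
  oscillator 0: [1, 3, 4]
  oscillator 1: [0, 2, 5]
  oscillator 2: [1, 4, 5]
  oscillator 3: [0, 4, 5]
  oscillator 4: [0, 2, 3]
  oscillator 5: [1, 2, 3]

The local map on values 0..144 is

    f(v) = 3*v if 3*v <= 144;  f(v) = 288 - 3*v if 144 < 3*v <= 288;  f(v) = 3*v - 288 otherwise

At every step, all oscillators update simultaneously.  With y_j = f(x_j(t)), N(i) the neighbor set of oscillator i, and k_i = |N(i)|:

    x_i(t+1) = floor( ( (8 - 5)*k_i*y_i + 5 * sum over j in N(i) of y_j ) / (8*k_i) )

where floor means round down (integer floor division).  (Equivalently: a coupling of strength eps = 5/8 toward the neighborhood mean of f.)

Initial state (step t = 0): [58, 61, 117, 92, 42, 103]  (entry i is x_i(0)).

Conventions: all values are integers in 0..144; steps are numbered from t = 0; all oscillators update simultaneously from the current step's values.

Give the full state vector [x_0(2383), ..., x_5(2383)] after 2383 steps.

Simulating step by step:
t=0: [58, 61, 117, 92, 42, 103]
t=1: [93, 80, 76, 58, 86, 45]
t=2: [43, 60, 66, 79, 49, 96]
t=3: [110, 86, 85, 75, 109, 51]
t=4: [43, 55, 54, 68, 43, 76]
t=5: [118, 111, 112, 97, 119, 91]
t=6: [49, 43, 44, 32, 50, 25]
t=7: [128, 120, 120, 109, 128, 102]
t=8: [79, 65, 65, 58, 79, 44]
t=9: [72, 92, 92, 91, 72, 112]
t=10: [47, 32, 32, 45, 47, 26]
t=11: [130, 101, 101, 125, 130, 97]
t=12: [80, 30, 30, 75, 80, 25]
t=13: [59, 78, 78, 59, 59, 78]
t=14: [99, 65, 65, 99, 99, 65]
t=15: [26, 75, 75, 26, 26, 75]
t=16: [74, 66, 66, 74, 74, 66]
t=17: [71, 85, 85, 71, 71, 85]
t=18: [66, 41, 41, 66, 66, 41]
t=19: [96, 116, 116, 96, 96, 116]
t=20: [12, 47, 47, 12, 12, 47]
t=21: [57, 119, 119, 57, 57, 119]
t=22: [107, 79, 79, 107, 107, 79]
t=23: [36, 47, 47, 36, 36, 47]
t=24: [114, 134, 134, 114, 114, 134]
t=25: [66, 101, 101, 66, 66, 101]
t=26: [74, 30, 30, 74, 74, 30]
t=27: [71, 85, 85, 71, 71, 85]

Answer: [36, 47, 47, 36, 36, 47]
Key observation: The state at step 17, [71, 85, 85, 71, 71, 85], reappears at step 27: the system is in a cycle of period 10 from step 17 on.  Therefore the state at step 2383 equals the state at step 17 + ((2383 - 17) mod 10) = 23, which is [36, 47, 47, 36, 36, 47].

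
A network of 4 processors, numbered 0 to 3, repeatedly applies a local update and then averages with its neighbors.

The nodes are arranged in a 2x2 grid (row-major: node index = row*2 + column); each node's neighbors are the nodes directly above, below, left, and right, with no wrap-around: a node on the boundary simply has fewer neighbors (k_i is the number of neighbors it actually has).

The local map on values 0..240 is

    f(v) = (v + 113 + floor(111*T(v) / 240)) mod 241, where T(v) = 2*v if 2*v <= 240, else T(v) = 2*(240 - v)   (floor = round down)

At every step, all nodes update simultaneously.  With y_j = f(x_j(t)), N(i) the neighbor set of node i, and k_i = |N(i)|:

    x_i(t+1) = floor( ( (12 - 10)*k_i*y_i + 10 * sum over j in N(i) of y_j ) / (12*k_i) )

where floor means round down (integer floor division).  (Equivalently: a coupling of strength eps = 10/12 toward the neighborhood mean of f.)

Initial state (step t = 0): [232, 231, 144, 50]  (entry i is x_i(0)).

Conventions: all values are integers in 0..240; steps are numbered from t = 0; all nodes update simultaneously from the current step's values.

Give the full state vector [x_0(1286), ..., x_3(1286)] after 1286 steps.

Answer: [70, 70, 70, 70]
Key observation: The state at step 21, [103, 103, 103, 103], reappears at step 25: the system is in a cycle of period 4 from step 21 on.  Therefore the state at step 1286 equals the state at step 21 + ((1286 - 21) mod 4) = 22, which is [70, 70, 70, 70].

Derivation:
t=0: [232, 231, 144, 50]
t=1: [108, 151, 150, 124]
t=2: [100, 93, 93, 104]
t=3: [53, 65, 65, 54]
t=4: [234, 219, 219, 234]
t=5: [110, 110, 110, 110]
t=6: [83, 83, 83, 83]
t=7: [31, 31, 31, 31]
t=8: [172, 172, 172, 172]
t=9: [106, 106, 106, 106]
t=10: [76, 76, 76, 76]
t=11: [18, 18, 18, 18]
t=12: [147, 147, 147, 147]
t=13: [105, 105, 105, 105]
t=14: [74, 74, 74, 74]
t=15: [14, 14, 14, 14]
t=16: [139, 139, 139, 139]
t=17: [104, 104, 104, 104]
t=18: [72, 72, 72, 72]
t=19: [10, 10, 10, 10]
t=20: [132, 132, 132, 132]
t=21: [103, 103, 103, 103]
t=22: [70, 70, 70, 70]
t=23: [6, 6, 6, 6]
t=24: [124, 124, 124, 124]
t=25: [103, 103, 103, 103]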